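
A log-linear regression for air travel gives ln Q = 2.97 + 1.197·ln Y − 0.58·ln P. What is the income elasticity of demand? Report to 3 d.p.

1.197

In a log-linear demand, the coefficient on ln Y is the income elasticity.
So η = 1.197.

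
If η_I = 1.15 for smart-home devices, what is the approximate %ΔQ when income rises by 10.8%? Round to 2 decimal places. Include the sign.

12.42%

%ΔQ ≈ η × %ΔI = 1.15 × 10.8% = 12.42%.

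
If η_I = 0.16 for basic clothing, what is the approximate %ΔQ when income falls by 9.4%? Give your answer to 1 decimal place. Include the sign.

-1.5%

%ΔQ ≈ η × %ΔI = 0.16 × (-9.4%) = -1.5%.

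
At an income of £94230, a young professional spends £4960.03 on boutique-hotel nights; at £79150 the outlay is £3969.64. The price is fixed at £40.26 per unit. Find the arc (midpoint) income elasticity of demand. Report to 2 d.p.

With a constant price, Q₁ = 4960.03/40.26 = 123.200 and Q₂ = 3969.64/40.26 = 98.600 (equivalently, work directly with expenditure since P cancels).
Midpoint %ΔQ = (3969.64 − 4960.03)/4464.84 = -0.22182; midpoint %ΔI = (79150 − 94230)/86690 = -0.17395.
η = -0.22182 / -0.17395 = 1.28.

1.28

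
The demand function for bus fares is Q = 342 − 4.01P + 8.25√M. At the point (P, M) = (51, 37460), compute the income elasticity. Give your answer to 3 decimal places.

0.460

At P = 51, M = 37460: Q = 1734.243.
Holding P constant, ∂Q/∂M = 8.25/(2√M) = 0.0213128.
η_M = (∂Q/∂M)·(M/Q) = 0.0213128 × (37460/1734.243) = 0.460.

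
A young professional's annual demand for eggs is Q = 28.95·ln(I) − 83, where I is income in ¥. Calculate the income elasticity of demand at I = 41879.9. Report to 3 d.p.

At I = 41879.9: Q = 225.102.
dQ/dI = 28.95/I = 0.000691262 at this income.
η = (dQ/dI)·(I/Q) = 0.000691262 × (41879.9/225.102) = 0.129.

0.129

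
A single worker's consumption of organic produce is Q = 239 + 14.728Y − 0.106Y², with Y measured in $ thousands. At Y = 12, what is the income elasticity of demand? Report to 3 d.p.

At Y = 12: Q = 400.4720.
dQ/dY = 14.728 − 0.212Y = 12.18400.
η = (dQ/dY)·(Y/Q) = 12.18400 × (12/400.4720) = 0.365.

0.365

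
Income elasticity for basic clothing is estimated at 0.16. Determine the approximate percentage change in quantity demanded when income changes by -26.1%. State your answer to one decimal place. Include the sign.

-4.2%

%ΔQ ≈ η × %ΔI = 0.16 × (-26.1%) = -4.2%.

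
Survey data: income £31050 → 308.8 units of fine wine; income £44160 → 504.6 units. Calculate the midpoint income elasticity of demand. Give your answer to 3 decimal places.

1.381

ΔQ = 504.6 − 308.8 = 195.8; midpoint Q̄ = (308.8 + 504.6)/2 = 406.7.
ΔI = 44160 − 31050 = 13110; midpoint Ī = (31050 + 44160)/2 = 37605.
η = (ΔQ/Q̄) ÷ (ΔI/Ī) = (195.8/406.7) ÷ (13110/37605) = 1.381.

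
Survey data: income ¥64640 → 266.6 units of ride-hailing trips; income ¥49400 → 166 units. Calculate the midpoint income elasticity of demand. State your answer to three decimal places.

1.740

ΔQ = 166 − 266.6 = -100.6; midpoint Q̄ = (266.6 + 166)/2 = 216.3.
ΔI = 49400 − 64640 = -15240; midpoint Ī = (64640 + 49400)/2 = 57020.
η = (ΔQ/Q̄) ÷ (ΔI/Ī) = (-100.6/216.3) ÷ (-15240/57020) = 1.740.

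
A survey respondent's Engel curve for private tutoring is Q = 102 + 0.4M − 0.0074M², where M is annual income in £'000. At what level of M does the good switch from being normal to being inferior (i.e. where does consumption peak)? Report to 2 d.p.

27.03

dQ/dM = 0.4 − 0.0148M.
The good is inferior where dQ/dM < 0. Setting dQ/dM = 0 gives M = 0.4 / 0.0148 = 27.03.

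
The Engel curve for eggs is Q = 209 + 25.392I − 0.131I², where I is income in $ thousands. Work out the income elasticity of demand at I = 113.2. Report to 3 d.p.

At I = 113.2: Q = 1404.7090.
dQ/dI = 25.392 − 0.262I = -4.26640.
η = (dQ/dI)·(I/Q) = -4.26640 × (113.2/1404.7090) = -0.344.

-0.344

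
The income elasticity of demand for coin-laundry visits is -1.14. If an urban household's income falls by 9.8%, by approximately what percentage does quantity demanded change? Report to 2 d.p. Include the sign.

%ΔQ ≈ η × %ΔI = -1.14 × (-9.8%) = 11.17%.

11.17%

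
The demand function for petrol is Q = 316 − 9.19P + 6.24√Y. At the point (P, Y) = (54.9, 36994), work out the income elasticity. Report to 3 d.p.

At P = 54.9, Y = 36994: Q = 1011.660.
Holding P constant, ∂Q/∂Y = 6.24/(2√Y) = 0.0162214.
η_Y = (∂Q/∂Y)·(Y/Q) = 0.0162214 × (36994/1011.660) = 0.593.

0.593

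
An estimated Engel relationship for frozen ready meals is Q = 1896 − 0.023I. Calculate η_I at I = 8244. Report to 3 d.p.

At I = 8244: Q = 1706.388.
dQ/dI = −0.023.
η = (dQ/dI)·(I/Q) = -0.023 × (8244/1706.388) = -0.111.

-0.111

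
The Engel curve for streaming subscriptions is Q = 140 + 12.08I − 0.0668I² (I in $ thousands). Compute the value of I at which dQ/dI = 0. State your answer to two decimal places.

90.42

dQ/dI = 12.08 − 0.1336I.
The good is inferior where dQ/dI < 0. Setting dQ/dI = 0 gives I = 12.08 / 0.1336 = 90.42.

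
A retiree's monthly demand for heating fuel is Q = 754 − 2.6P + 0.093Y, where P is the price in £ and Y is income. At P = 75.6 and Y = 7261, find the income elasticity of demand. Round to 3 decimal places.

At P = 75.6, Y = 7261: Q = 1232.713.
Holding P constant, ∂Q/∂Y = 0.093.
η_Y = (∂Q/∂Y)·(Y/Q) = 0.093 × (7261/1232.713) = 0.548.

0.548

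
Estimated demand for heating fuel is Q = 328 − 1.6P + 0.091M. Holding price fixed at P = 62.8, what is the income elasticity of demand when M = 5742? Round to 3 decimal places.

At P = 62.8, M = 5742: Q = 750.042.
Holding P constant, ∂Q/∂M = 0.091.
η_M = (∂Q/∂M)·(M/Q) = 0.091 × (5742/750.042) = 0.697.

0.697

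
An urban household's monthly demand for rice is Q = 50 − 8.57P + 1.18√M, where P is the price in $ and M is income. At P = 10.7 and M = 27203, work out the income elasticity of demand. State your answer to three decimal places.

At P = 10.7, M = 27203: Q = 152.922.
Holding P constant, ∂Q/∂M = 1.18/(2√M) = 0.0035772.
η_M = (∂Q/∂M)·(M/Q) = 0.0035772 × (27203/152.922) = 0.636.

0.636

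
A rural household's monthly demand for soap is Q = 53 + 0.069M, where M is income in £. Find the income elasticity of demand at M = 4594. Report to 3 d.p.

At M = 4594: Q = 369.986.
dQ/dM = 0.069.
η = (dQ/dM)·(M/Q) = 0.069 × (4594/369.986) = 0.857.

0.857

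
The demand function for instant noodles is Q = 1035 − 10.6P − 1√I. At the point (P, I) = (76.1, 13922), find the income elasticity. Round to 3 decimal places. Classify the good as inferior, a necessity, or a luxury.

-0.535 (inferior good)

At P = 76.1, I = 13922: Q = 110.348.
Holding P constant, ∂Q/∂I = -1/(2√I) = -0.00423759.
η_I = (∂Q/∂I)·(I/Q) = -0.00423759 × (13922/110.348) = -0.535.
Since η < 0, this is an inferior good.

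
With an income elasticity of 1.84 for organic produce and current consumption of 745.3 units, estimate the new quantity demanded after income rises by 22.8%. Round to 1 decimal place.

%ΔQ ≈ η × %ΔI = 1.84 × 22.8% = 41.952%.
New Q ≈ 745.3 × (1 + 0.41952) = 1058.0.

1058.0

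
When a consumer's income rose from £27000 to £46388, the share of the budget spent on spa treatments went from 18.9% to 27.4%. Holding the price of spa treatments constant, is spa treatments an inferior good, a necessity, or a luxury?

The budget share rises as income rises, so η > 1.

luxury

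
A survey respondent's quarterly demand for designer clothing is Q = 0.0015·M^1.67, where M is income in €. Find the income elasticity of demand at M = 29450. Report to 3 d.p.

For Q = A·M^β the income elasticity is constant and equal to β.
Here β = 1.67, so η = 1.670.

1.670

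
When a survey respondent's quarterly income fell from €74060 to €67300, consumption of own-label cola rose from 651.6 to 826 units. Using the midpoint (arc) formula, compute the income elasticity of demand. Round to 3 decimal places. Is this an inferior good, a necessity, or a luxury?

ΔQ = 826 − 651.6 = 174.4; midpoint Q̄ = (651.6 + 826)/2 = 738.8.
ΔI = 67300 − 74060 = -6760; midpoint Ī = (74060 + 67300)/2 = 70680.
η = (ΔQ/Q̄) ÷ (ΔI/Ī) = (174.4/738.8) ÷ (-6760/70680) = -2.468.
η < 0 ⇒ inferior good.

-2.468 (inferior good)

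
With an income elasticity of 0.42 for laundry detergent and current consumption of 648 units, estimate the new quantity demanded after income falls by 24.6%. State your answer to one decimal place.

581.0

%ΔQ ≈ η × %ΔI = 0.42 × (-24.6%) = -10.332%.
New Q ≈ 648 × (1 − 0.10332) = 581.0.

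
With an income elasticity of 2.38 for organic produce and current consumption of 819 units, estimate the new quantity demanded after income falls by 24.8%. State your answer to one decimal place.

335.6

%ΔQ ≈ η × %ΔI = 2.38 × (-24.8%) = -59.024%.
New Q ≈ 819 × (1 − 0.59024) = 335.6.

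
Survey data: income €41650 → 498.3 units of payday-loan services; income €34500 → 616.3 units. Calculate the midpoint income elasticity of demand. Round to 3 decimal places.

ΔQ = 616.3 − 498.3 = 118; midpoint Q̄ = (498.3 + 616.3)/2 = 557.3.
ΔI = 34500 − 41650 = -7150; midpoint Ī = (41650 + 34500)/2 = 38075.
η = (ΔQ/Q̄) ÷ (ΔI/Ī) = (118/557.3) ÷ (-7150/38075) = -1.128.

-1.128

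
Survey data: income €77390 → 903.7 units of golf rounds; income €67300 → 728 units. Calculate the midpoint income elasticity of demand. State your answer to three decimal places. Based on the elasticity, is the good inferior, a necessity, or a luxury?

1.544 (luxury)

ΔQ = 728 − 903.7 = -175.7; midpoint Q̄ = (903.7 + 728)/2 = 815.85.
ΔI = 67300 − 77390 = -10090; midpoint Ī = (77390 + 67300)/2 = 72345.
η = (ΔQ/Q̄) ÷ (ΔI/Ī) = (-175.7/815.85) ÷ (-10090/72345) = 1.544.
η > 1 ⇒ luxury.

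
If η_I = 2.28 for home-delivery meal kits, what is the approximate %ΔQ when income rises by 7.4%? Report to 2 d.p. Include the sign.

16.87%

%ΔQ ≈ η × %ΔI = 2.28 × 7.4% = 16.87%.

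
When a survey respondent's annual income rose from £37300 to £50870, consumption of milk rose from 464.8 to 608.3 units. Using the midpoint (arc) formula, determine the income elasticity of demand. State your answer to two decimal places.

ΔQ = 608.3 − 464.8 = 143.5; midpoint Q̄ = (464.8 + 608.3)/2 = 536.55.
ΔI = 50870 − 37300 = 13570; midpoint Ī = (37300 + 50870)/2 = 44085.
η = (ΔQ/Q̄) ÷ (ΔI/Ī) = (143.5/536.55) ÷ (13570/44085) = 0.87.

0.87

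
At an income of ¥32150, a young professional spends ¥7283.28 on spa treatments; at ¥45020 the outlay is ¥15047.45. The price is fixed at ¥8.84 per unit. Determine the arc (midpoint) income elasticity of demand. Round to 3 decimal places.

With a constant price, Q₁ = 7283.28/8.84 = 823.900 and Q₂ = 15047.45/8.84 = 1702.200 (equivalently, work directly with expenditure since P cancels).
Midpoint %ΔQ = (15047.45 − 7283.28)/11165.37 = 0.69538; midpoint %ΔI = (45020 − 32150)/38585 = 0.33355.
η = 0.69538 / 0.33355 = 2.085.

2.085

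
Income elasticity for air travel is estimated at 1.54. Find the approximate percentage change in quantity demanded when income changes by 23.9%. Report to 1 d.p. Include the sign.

%ΔQ ≈ η × %ΔI = 1.54 × 23.9% = 36.8%.

36.8%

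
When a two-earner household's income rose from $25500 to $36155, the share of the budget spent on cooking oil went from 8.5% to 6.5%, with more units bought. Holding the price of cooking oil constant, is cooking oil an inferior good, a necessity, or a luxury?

necessity

Quantity rises but the budget share falls as income rises, so 0 < η < 1.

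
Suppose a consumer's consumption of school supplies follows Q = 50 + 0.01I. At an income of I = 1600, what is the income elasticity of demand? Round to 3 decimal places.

At I = 1600: Q = 66.000.
dQ/dI = 0.01.
η = (dQ/dI)·(I/Q) = 0.01 × (1600/66.000) = 0.242.

0.242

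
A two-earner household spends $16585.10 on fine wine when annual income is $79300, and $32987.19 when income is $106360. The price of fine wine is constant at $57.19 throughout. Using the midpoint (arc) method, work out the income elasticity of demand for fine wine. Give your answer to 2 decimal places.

With a constant price, Q₁ = 16585.10/57.19 = 290.000 and Q₂ = 32987.19/57.19 = 576.800 (equivalently, work directly with expenditure since P cancels).
Midpoint %ΔQ = (32987.19 − 16585.10)/24786.15 = 0.66174; midpoint %ΔI = (106360 − 79300)/92830 = 0.29150.
η = 0.66174 / 0.29150 = 2.27.

2.27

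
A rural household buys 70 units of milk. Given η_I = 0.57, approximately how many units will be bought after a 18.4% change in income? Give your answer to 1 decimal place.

77.3

%ΔQ ≈ η × %ΔI = 0.57 × 18.4% = 10.488%.
New Q ≈ 70 × (1 + 0.10488) = 77.3.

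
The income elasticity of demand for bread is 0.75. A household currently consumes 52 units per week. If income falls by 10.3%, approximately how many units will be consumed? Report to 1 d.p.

48.0

%ΔQ ≈ η × %ΔI = 0.75 × (-10.3%) = -7.725%.
New Q ≈ 52 × (1 − 0.07725) = 48.0.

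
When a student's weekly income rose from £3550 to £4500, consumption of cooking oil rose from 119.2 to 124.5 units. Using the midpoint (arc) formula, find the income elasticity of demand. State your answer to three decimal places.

0.184

ΔQ = 124.5 − 119.2 = 5.3; midpoint Q̄ = (119.2 + 124.5)/2 = 121.85.
ΔI = 4500 − 3550 = 950; midpoint Ī = (3550 + 4500)/2 = 4025.
η = (ΔQ/Q̄) ÷ (ΔI/Ī) = (5.3/121.85) ÷ (950/4025) = 0.184.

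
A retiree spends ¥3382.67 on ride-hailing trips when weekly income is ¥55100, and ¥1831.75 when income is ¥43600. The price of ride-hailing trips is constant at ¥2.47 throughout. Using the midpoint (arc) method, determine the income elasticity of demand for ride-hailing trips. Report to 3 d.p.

With a constant price, Q₁ = 3382.67/2.47 = 1369.502 and Q₂ = 1831.75/2.47 = 741.599 (equivalently, work directly with expenditure since P cancels).
Midpoint %ΔQ = (1831.75 − 3382.67)/2607.21 = -0.59486; midpoint %ΔI = (43600 − 55100)/49350 = -0.23303.
η = -0.59486 / -0.23303 = 2.553.

2.553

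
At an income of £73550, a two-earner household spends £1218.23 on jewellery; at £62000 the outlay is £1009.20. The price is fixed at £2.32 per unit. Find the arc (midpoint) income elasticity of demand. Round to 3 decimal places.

1.101

With a constant price, Q₁ = 1218.23/2.32 = 525.099 and Q₂ = 1009.20/2.32 = 435.000 (equivalently, work directly with expenditure since P cancels).
Midpoint %ΔQ = (1009.20 − 1218.23)/1113.72 = -0.18769; midpoint %ΔI = (62000 − 73550)/67775 = -0.17042.
η = -0.18769 / -0.17042 = 1.101.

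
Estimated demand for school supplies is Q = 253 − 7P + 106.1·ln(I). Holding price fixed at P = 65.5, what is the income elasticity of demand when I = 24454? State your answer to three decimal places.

At P = 65.5, I = 24454: Q = 866.593.
Holding P constant, ∂Q/∂I = 106.1/I = 0.00433876.
η_I = (∂Q/∂I)·(I/Q) = 0.00433876 × (24454/866.593) = 0.122.

0.122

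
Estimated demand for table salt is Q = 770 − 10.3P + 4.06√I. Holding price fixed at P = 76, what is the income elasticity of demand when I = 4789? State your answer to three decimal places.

0.524

At P = 76, I = 4789: Q = 268.163.
Holding P constant, ∂Q/∂I = 4.06/(2√I) = 0.0293342.
η_I = (∂Q/∂I)·(I/Q) = 0.0293342 × (4789/268.163) = 0.524.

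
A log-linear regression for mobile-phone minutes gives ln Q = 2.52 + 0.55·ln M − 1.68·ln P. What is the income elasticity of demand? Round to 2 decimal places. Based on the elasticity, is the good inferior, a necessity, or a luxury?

0.55 (necessity)

In a log-linear demand, the coefficient on ln M is the income elasticity.
So η = 0.55.
0 < η < 1 ⇒ necessity.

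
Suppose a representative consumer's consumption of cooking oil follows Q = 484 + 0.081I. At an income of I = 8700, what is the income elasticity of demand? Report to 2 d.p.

At I = 8700: Q = 1188.700.
dQ/dI = 0.081.
η = (dQ/dI)·(I/Q) = 0.081 × (8700/1188.700) = 0.59.

0.59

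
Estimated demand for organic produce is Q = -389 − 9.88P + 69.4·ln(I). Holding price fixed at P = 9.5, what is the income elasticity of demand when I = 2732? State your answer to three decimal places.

1.047

At P = 9.5, I = 2732: Q = 66.288.
Holding P constant, ∂Q/∂I = 69.4/I = 0.0254026.
η_I = (∂Q/∂I)·(I/Q) = 0.0254026 × (2732/66.288) = 1.047.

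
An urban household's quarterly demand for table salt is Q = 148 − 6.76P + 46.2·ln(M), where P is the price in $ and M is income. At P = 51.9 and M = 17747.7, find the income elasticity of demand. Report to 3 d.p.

0.185

At P = 51.9, M = 17747.7: Q = 249.177.
Holding P constant, ∂Q/∂M = 46.2/M = 0.00260315.
η_M = (∂Q/∂M)·(M/Q) = 0.00260315 × (17747.7/249.177) = 0.185.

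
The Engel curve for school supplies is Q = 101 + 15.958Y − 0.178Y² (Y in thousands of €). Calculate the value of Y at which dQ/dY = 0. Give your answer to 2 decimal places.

dQ/dY = 15.958 − 0.356Y.
The good is inferior where dQ/dY < 0. Setting dQ/dY = 0 gives Y = 15.958 / 0.356 = 44.83.

44.83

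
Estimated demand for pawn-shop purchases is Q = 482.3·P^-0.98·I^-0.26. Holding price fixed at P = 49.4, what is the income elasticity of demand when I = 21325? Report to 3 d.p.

For a multiplicative demand Q = A·P^α·I^β, the income elasticity is β everywhere.
Here β = -0.26, so η = -0.260.

-0.260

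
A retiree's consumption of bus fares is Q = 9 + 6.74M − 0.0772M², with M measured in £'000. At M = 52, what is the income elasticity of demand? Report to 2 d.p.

At M = 52: Q = 150.7312.
dQ/dM = 6.74 − 0.1544M = -1.28880.
η = (dQ/dM)·(M/Q) = -1.28880 × (52/150.7312) = -0.44.

-0.44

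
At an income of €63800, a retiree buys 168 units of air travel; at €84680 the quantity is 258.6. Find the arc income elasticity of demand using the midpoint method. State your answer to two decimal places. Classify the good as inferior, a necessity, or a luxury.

ΔQ = 258.6 − 168 = 90.6; midpoint Q̄ = (168 + 258.6)/2 = 213.3.
ΔI = 84680 − 63800 = 20880; midpoint Ī = (63800 + 84680)/2 = 74240.
η = (ΔQ/Q̄) ÷ (ΔI/Ī) = (90.6/213.3) ÷ (20880/74240) = 1.51.
η > 1 ⇒ luxury.

1.51 (luxury)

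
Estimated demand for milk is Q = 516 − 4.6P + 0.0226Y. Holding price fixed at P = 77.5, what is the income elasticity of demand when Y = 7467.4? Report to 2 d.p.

At P = 77.5, Y = 7467.4: Q = 328.263.
Holding P constant, ∂Q/∂Y = 0.0226.
η_Y = (∂Q/∂Y)·(Y/Q) = 0.0226 × (7467.4/328.263) = 0.51.

0.51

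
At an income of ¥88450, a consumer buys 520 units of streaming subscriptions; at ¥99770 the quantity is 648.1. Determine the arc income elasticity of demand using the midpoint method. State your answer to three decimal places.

1.823

ΔQ = 648.1 − 520 = 128.1; midpoint Q̄ = (520 + 648.1)/2 = 584.05.
ΔI = 99770 − 88450 = 11320; midpoint Ī = (88450 + 99770)/2 = 94110.
η = (ΔQ/Q̄) ÷ (ΔI/Ī) = (128.1/584.05) ÷ (11320/94110) = 1.823.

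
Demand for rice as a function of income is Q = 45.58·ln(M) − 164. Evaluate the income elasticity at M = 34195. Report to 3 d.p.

0.146

At M = 34195: Q = 311.848.
dQ/dM = 45.58/M = 0.00133294 at this income.
η = (dQ/dM)·(M/Q) = 0.00133294 × (34195/311.848) = 0.146.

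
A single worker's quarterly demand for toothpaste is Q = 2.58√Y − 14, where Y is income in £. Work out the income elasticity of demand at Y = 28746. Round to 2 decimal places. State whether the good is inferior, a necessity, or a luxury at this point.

0.52 (necessity)

At Y = 28746: Q = 423.430.
dQ/dY = 2.58/(2√Y) = 0.00760853 at this income.
η = (dQ/dY)·(Y/Q) = 0.00760853 × (28746/423.430) = 0.52.
Since 0 < η < 1, the good is a necessity.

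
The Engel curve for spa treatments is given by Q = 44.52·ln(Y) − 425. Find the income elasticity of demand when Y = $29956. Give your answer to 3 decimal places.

At Y = 29956: Q = 33.889.
dQ/dY = 44.52/Y = 0.00148618 at this income.
η = (dQ/dY)·(Y/Q) = 0.00148618 × (29956/33.889) = 1.314.

1.314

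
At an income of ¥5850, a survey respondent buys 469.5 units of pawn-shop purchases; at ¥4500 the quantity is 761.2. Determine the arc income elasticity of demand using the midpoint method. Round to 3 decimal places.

-1.817

ΔQ = 761.2 − 469.5 = 291.7; midpoint Q̄ = (469.5 + 761.2)/2 = 615.35.
ΔI = 4500 − 5850 = -1350; midpoint Ī = (5850 + 4500)/2 = 5175.
η = (ΔQ/Q̄) ÷ (ΔI/Ī) = (291.7/615.35) ÷ (-1350/5175) = -1.817.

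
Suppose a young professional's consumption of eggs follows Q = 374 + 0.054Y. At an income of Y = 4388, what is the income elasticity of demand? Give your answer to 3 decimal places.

0.388

At Y = 4388: Q = 610.952.
dQ/dY = 0.054.
η = (dQ/dY)·(Y/Q) = 0.054 × (4388/610.952) = 0.388.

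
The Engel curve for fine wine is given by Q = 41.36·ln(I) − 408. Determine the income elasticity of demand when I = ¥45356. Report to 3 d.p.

1.166

At I = 45356: Q = 35.474.
dQ/dI = 41.36/I = 0.000911897 at this income.
η = (dQ/dI)·(I/Q) = 0.000911897 × (45356/35.474) = 1.166.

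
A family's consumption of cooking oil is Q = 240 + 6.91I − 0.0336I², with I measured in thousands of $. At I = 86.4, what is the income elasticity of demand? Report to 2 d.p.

0.16

At I = 86.4: Q = 586.2013.
dQ/dI = 6.91 − 0.0672I = 1.10392.
η = (dQ/dI)·(I/Q) = 1.10392 × (86.4/586.2013) = 0.16.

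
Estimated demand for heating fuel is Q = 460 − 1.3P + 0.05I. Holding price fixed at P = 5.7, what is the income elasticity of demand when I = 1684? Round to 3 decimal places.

0.157

At P = 5.7, I = 1684: Q = 536.790.
Holding P constant, ∂Q/∂I = 0.05.
η_I = (∂Q/∂I)·(I/Q) = 0.05 × (1684/536.790) = 0.157.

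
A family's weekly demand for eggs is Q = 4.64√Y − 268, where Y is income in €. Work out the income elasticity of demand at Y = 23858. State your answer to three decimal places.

At Y = 23858: Q = 448.696.
dQ/dY = 4.64/(2√Y) = 0.01502 at this income.
η = (dQ/dY)·(Y/Q) = 0.01502 × (23858/448.696) = 0.799.

0.799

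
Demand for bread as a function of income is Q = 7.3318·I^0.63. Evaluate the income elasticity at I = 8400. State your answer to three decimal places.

For Q = A·I^β the income elasticity is constant and equal to β.
Here β = 0.63, so η = 0.630.

0.630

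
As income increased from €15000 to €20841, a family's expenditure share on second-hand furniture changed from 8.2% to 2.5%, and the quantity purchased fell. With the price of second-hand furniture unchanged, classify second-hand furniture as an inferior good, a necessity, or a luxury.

Quantity demanded falls as income rises, so η < 0.

inferior good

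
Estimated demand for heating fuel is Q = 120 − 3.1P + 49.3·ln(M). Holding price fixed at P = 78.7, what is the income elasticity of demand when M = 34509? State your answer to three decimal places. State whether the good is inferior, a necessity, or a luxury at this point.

At P = 78.7, M = 34509: Q = 391.164.
Holding P constant, ∂Q/∂M = 49.3/M = 0.00142861.
η_M = (∂Q/∂M)·(M/Q) = 0.00142861 × (34509/391.164) = 0.126.
Since 0 < η < 1, this is a necessity.

0.126 (necessity)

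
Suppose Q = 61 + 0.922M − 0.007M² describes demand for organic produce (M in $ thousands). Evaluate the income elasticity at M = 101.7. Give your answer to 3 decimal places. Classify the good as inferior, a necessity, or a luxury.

-0.620 (inferior good)

At M = 101.7: Q = 82.3672.
dQ/dM = 0.922 − 0.014M = -0.50180.
η = (dQ/dM)·(M/Q) = -0.50180 × (101.7/82.3672) = -0.620.
η < 0 ⇒ inferior good.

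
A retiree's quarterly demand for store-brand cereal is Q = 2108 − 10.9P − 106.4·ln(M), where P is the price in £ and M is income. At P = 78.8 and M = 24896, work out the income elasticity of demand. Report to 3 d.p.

At P = 78.8, M = 24896: Q = 172.050.
Holding P constant, ∂Q/∂M = -106.4/M = -0.00427378.
η_M = (∂Q/∂M)·(M/Q) = -0.00427378 × (24896/172.050) = -0.618.

-0.618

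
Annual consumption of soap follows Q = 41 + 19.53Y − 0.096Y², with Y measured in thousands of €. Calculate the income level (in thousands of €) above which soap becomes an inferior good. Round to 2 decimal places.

dQ/dY = 19.53 − 0.192Y.
The good is inferior where dQ/dY < 0. Setting dQ/dY = 0 gives Y = 19.53 / 0.192 = 101.72.

101.72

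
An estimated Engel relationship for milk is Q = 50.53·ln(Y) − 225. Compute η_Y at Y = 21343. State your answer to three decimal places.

At Y = 21343: Q = 278.707.
dQ/dY = 50.53/Y = 0.00236752 at this income.
η = (dQ/dY)·(Y/Q) = 0.00236752 × (21343/278.707) = 0.181.

0.181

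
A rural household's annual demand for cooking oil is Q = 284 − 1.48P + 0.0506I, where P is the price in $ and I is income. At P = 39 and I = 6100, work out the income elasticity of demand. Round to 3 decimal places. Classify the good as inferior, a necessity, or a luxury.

0.577 (necessity)

At P = 39, I = 6100: Q = 534.940.
Holding P constant, ∂Q/∂I = 0.0506.
η_I = (∂Q/∂I)·(I/Q) = 0.0506 × (6100/534.940) = 0.577.
Since 0 < η < 1, this is a necessity.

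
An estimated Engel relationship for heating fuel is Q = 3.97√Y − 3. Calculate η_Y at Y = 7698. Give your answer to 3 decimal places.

At Y = 7698: Q = 345.321.
dQ/dY = 3.97/(2√Y) = 0.0226241 at this income.
η = (dQ/dY)·(Y/Q) = 0.0226241 × (7698/345.321) = 0.504.

0.504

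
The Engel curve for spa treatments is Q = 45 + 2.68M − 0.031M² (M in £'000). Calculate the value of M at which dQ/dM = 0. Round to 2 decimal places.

43.23

dQ/dM = 2.68 − 0.062M.
The good is inferior where dQ/dM < 0. Setting dQ/dM = 0 gives M = 2.68 / 0.062 = 43.23.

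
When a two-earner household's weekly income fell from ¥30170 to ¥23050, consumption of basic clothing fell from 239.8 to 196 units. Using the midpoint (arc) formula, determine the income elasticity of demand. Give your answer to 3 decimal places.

0.751

ΔQ = 196 − 239.8 = -43.8; midpoint Q̄ = (239.8 + 196)/2 = 217.9.
ΔI = 23050 − 30170 = -7120; midpoint Ī = (30170 + 23050)/2 = 26610.
η = (ΔQ/Q̄) ÷ (ΔI/Ī) = (-43.8/217.9) ÷ (-7120/26610) = 0.751.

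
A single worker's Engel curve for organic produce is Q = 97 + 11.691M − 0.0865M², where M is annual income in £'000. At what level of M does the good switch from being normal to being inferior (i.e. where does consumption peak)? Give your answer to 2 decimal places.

67.58

dQ/dM = 11.691 − 0.173M.
The good is inferior where dQ/dM < 0. Setting dQ/dM = 0 gives M = 11.691 / 0.173 = 67.58.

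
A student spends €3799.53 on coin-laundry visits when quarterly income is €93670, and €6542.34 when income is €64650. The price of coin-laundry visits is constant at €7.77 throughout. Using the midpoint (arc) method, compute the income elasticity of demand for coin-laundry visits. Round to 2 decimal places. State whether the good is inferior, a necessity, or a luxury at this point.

-1.45 (inferior good)

With a constant price, Q₁ = 3799.53/7.77 = 489.000 and Q₂ = 6542.34/7.77 = 842.000 (equivalently, work directly with expenditure since P cancels).
Midpoint %ΔQ = (6542.34 − 3799.53)/5170.94 = 0.53043; midpoint %ΔI = (64650 − 93670)/79160 = -0.36660.
η = 0.53043 / -0.36660 = -1.45.
η < 0 ⇒ inferior good.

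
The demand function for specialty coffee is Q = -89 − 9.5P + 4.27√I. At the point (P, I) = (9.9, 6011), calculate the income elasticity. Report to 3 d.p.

1.118

At P = 9.9, I = 6011: Q = 148.006.
Holding P constant, ∂Q/∂I = 4.27/(2√I) = 0.0275375.
η_I = (∂Q/∂I)·(I/Q) = 0.0275375 × (6011/148.006) = 1.118.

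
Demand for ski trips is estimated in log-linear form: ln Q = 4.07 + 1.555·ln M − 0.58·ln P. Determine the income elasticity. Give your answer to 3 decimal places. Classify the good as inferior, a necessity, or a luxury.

In a log-linear demand, the coefficient on ln M is the income elasticity.
So η = 1.555.
η > 1 ⇒ luxury.

1.555 (luxury)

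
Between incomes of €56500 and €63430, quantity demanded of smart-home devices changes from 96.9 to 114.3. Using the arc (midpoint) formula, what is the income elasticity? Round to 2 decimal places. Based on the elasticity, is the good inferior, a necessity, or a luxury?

1.43 (luxury)

ΔQ = 114.3 − 96.9 = 17.4; midpoint Q̄ = (96.9 + 114.3)/2 = 105.6.
ΔI = 63430 − 56500 = 6930; midpoint Ī = (56500 + 63430)/2 = 59965.
η = (ΔQ/Q̄) ÷ (ΔI/Ī) = (17.4/105.6) ÷ (6930/59965) = 1.43.
η > 1 ⇒ luxury.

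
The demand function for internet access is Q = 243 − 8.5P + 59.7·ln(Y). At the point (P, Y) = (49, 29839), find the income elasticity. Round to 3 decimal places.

At P = 49, Y = 29839: Q = 441.623.
Holding P constant, ∂Q/∂Y = 59.7/Y = 0.00200074.
η_Y = (∂Q/∂Y)·(Y/Q) = 0.00200074 × (29839/441.623) = 0.135.

0.135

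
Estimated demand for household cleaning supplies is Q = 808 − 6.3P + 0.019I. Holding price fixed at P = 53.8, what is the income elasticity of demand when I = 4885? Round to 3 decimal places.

At P = 53.8, I = 4885: Q = 561.875.
Holding P constant, ∂Q/∂I = 0.019.
η_I = (∂Q/∂I)·(I/Q) = 0.019 × (4885/561.875) = 0.165.

0.165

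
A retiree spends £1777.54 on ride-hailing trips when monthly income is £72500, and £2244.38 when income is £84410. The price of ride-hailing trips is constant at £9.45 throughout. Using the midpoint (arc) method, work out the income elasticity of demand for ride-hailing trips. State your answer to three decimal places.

With a constant price, Q₁ = 1777.54/9.45 = 188.099 and Q₂ = 2244.38/9.45 = 237.501 (equivalently, work directly with expenditure since P cancels).
Midpoint %ΔQ = (2244.38 − 1777.54)/2010.96 = 0.23215; midpoint %ΔI = (84410 − 72500)/78455 = 0.15181.
η = 0.23215 / 0.15181 = 1.529.

1.529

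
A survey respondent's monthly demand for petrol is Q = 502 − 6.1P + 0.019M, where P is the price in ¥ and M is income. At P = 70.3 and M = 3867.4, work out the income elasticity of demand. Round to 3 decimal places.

0.501

At P = 70.3, M = 3867.4: Q = 146.651.
Holding P constant, ∂Q/∂M = 0.019.
η_M = (∂Q/∂M)·(M/Q) = 0.019 × (3867.4/146.651) = 0.501.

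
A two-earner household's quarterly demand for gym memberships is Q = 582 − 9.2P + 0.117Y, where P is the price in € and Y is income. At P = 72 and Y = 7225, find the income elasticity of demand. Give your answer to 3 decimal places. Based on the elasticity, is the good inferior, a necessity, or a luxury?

At P = 72, Y = 7225: Q = 764.925.
Holding P constant, ∂Q/∂Y = 0.117.
η_Y = (∂Q/∂Y)·(Y/Q) = 0.117 × (7225/764.925) = 1.105.
Since η > 1, this is a luxury.

1.105 (luxury)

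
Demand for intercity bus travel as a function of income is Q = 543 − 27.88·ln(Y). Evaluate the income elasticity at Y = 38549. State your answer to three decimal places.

At Y = 38549: Q = 248.596.
dQ/dY = -27.88/Y = -0.000723235 at this income.
η = (dQ/dY)·(Y/Q) = -0.000723235 × (38549/248.596) = -0.112.

-0.112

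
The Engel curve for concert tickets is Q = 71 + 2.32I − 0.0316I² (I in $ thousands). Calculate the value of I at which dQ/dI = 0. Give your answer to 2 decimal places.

36.71

dQ/dI = 2.32 − 0.0632I.
The good is inferior where dQ/dI < 0. Setting dQ/dI = 0 gives I = 2.32 / 0.0632 = 36.71.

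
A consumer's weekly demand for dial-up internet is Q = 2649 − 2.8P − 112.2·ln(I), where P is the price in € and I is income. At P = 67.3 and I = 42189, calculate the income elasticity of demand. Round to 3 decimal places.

-0.089

At P = 67.3, I = 42189: Q = 1265.640.
Holding P constant, ∂Q/∂I = -112.2/I = -0.00265946.
η_I = (∂Q/∂I)·(I/Q) = -0.00265946 × (42189/1265.640) = -0.089.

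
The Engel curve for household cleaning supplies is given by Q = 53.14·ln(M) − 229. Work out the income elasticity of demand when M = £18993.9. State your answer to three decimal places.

0.180

At M = 18993.9: Q = 294.529.
dQ/dM = 53.14/M = 0.00279774 at this income.
η = (dQ/dM)·(M/Q) = 0.00279774 × (18993.9/294.529) = 0.180.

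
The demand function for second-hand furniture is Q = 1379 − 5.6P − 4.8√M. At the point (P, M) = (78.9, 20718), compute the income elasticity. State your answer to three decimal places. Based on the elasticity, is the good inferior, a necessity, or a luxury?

-1.403 (inferior good)

At P = 78.9, M = 20718: Q = 246.260.
Holding P constant, ∂Q/∂M = -4.8/(2√M) = -0.0166739.
η_M = (∂Q/∂M)·(M/Q) = -0.0166739 × (20718/246.260) = -1.403.
Since η < 0, this is an inferior good.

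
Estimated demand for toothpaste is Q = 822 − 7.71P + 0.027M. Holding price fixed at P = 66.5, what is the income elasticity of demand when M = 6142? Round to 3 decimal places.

0.349

At P = 66.5, M = 6142: Q = 475.119.
Holding P constant, ∂Q/∂M = 0.027.
η_M = (∂Q/∂M)·(M/Q) = 0.027 × (6142/475.119) = 0.349.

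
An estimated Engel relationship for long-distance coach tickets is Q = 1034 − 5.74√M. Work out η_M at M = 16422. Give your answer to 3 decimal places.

-1.232

At M = 16422: Q = 298.428.
dQ/dM = -5.74/(2√M) = -0.0223959 at this income.
η = (dQ/dM)·(M/Q) = -0.0223959 × (16422/298.428) = -1.232.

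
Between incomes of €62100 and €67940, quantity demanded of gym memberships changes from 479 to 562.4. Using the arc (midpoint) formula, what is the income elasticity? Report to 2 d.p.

ΔQ = 562.4 − 479 = 83.4; midpoint Q̄ = (479 + 562.4)/2 = 520.7.
ΔI = 67940 − 62100 = 5840; midpoint Ī = (62100 + 67940)/2 = 65020.
η = (ΔQ/Q̄) ÷ (ΔI/Ī) = (83.4/520.7) ÷ (5840/65020) = 1.78.

1.78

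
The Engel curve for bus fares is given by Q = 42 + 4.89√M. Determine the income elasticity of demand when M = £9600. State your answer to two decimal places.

0.46

At M = 9600: Q = 521.120.
dQ/dM = 4.89/(2√M) = 0.0249542 at this income.
η = (dQ/dM)·(M/Q) = 0.0249542 × (9600/521.120) = 0.46.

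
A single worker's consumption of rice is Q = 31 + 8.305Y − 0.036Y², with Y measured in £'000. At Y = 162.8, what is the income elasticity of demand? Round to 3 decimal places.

At Y = 162.8: Q = 428.9158.
dQ/dY = 8.305 − 0.072Y = -3.41660.
η = (dQ/dY)·(Y/Q) = -3.41660 × (162.8/428.9158) = -1.297.

-1.297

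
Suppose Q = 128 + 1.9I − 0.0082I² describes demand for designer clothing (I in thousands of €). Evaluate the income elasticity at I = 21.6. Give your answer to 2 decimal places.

0.20

At I = 21.6: Q = 165.2142.
dQ/dI = 1.9 − 0.0164I = 1.54576.
η = (dQ/dI)·(I/Q) = 1.54576 × (21.6/165.2142) = 0.20.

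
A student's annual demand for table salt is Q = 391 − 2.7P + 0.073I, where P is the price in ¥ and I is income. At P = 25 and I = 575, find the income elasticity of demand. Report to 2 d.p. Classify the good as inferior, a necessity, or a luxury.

At P = 25, I = 575: Q = 365.475.
Holding P constant, ∂Q/∂I = 0.073.
η_I = (∂Q/∂I)·(I/Q) = 0.073 × (575/365.475) = 0.11.
Since 0 < η < 1, this is a necessity.

0.11 (necessity)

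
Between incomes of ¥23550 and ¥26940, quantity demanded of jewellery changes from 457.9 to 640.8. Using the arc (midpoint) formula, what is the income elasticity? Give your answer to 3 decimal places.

ΔQ = 640.8 − 457.9 = 182.9; midpoint Q̄ = (457.9 + 640.8)/2 = 549.35.
ΔI = 26940 − 23550 = 3390; midpoint Ī = (23550 + 26940)/2 = 25245.
η = (ΔQ/Q̄) ÷ (ΔI/Ī) = (182.9/549.35) ÷ (3390/25245) = 2.479.

2.479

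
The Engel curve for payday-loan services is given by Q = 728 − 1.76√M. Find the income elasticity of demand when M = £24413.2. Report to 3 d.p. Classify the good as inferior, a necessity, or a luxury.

-0.304 (inferior good)

At M = 24413.2: Q = 453.005.
dQ/dM = -1.76/(2√M) = -0.0056321 at this income.
η = (dQ/dM)·(M/Q) = -0.0056321 × (24413.2/453.005) = -0.304.
Since η < 0, the good is an inferior good.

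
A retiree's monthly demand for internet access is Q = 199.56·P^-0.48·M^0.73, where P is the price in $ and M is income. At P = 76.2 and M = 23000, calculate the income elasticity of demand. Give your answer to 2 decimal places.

0.73

For a multiplicative demand Q = A·P^α·M^β, the income elasticity is β everywhere.
Here β = 0.73, so η = 0.73.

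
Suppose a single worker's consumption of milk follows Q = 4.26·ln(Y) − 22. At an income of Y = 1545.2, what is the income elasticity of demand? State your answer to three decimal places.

0.459

At Y = 1545.2: Q = 9.281.
dQ/dY = 4.26/Y = 0.00275692 at this income.
η = (dQ/dY)·(Y/Q) = 0.00275692 × (1545.2/9.281) = 0.459.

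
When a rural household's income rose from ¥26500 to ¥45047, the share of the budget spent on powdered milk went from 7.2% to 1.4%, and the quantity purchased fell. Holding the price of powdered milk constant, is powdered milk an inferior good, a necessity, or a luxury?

inferior good

Quantity demanded falls as income rises, so η < 0.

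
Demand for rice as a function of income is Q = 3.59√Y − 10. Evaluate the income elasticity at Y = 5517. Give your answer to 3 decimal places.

At Y = 5517: Q = 256.653.
dQ/dY = 3.59/(2√Y) = 0.0241665 at this income.
η = (dQ/dY)·(Y/Q) = 0.0241665 × (5517/256.653) = 0.519.

0.519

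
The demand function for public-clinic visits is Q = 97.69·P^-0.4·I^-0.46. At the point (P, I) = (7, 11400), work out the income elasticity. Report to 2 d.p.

-0.46

For a multiplicative demand Q = A·P^α·I^β, the income elasticity is β everywhere.
Here β = -0.46, so η = -0.46.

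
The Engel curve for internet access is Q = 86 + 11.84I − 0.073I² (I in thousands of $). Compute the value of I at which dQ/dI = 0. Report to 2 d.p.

dQ/dI = 11.84 − 0.146I.
The good is inferior where dQ/dI < 0. Setting dQ/dI = 0 gives I = 11.84 / 0.146 = 81.10.

81.10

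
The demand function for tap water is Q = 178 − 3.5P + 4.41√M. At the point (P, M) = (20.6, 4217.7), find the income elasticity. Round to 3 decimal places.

At P = 20.6, M = 4217.7: Q = 392.302.
Holding P constant, ∂Q/∂M = 4.41/(2√M) = 0.0339524.
η_M = (∂Q/∂M)·(M/Q) = 0.0339524 × (4217.7/392.302) = 0.365.

0.365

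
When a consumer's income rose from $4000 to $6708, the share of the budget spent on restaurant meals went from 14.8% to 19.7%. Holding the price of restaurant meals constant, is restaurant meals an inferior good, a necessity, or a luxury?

The budget share rises as income rises, so η > 1.

luxury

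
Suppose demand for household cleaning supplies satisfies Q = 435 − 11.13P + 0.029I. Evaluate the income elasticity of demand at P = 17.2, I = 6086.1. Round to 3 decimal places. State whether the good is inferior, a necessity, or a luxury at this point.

0.420 (necessity)

At P = 17.2, I = 6086.1: Q = 420.061.
Holding P constant, ∂Q/∂I = 0.029.
η_I = (∂Q/∂I)·(I/Q) = 0.029 × (6086.1/420.061) = 0.420.
Since 0 < η < 1, this is a necessity.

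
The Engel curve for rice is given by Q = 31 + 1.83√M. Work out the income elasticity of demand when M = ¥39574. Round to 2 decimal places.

0.46

At M = 39574: Q = 395.046.
dQ/dM = 1.83/(2√M) = 0.00459956 at this income.
η = (dQ/dM)·(M/Q) = 0.00459956 × (39574/395.046) = 0.46.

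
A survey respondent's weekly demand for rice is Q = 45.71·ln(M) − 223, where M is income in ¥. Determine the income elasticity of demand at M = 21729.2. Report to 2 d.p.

At M = 21729.2: Q = 233.479.
dQ/dM = 45.71/M = 0.00210362 at this income.
η = (dQ/dM)·(M/Q) = 0.00210362 × (21729.2/233.479) = 0.20.

0.20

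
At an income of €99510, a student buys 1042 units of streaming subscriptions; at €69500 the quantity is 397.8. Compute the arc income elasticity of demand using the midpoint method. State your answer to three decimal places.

ΔQ = 397.8 − 1042 = -644.2; midpoint Q̄ = (1042 + 397.8)/2 = 719.9.
ΔI = 69500 − 99510 = -30010; midpoint Ī = (99510 + 69500)/2 = 84505.
η = (ΔQ/Q̄) ÷ (ΔI/Ī) = (-644.2/719.9) ÷ (-30010/84505) = 2.520.

2.520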